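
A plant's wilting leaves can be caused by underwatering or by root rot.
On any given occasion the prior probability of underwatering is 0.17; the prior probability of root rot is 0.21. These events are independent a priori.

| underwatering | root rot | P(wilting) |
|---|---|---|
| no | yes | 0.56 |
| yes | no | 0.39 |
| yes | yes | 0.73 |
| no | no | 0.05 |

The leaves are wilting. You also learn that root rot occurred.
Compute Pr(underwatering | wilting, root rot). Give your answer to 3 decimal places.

Pr(underwatering | wilting, root rot) ≈ 0.211

P(wilting | root rot) = 0.56·0.83 + 0.73·0.17 = 0.464800 + 0.124100 = 0.588900
The underwatering-present share is 0.73·0.17 = 0.124100.
P(underwatering | wilting, root rot) = 0.124100 / 0.588900 ≈ 0.211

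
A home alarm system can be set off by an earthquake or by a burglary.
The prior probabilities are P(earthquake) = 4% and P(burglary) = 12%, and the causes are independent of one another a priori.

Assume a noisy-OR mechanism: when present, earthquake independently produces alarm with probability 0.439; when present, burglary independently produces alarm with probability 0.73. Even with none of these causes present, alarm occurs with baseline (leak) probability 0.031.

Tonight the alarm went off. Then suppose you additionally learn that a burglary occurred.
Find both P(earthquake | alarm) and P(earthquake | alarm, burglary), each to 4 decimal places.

P(earthquake | alarm) ≈ 0.1534; P(earthquake | alarm, burglary) ≈ 0.0459

Under noisy-OR, P(alarm | causes) = 1 − (1−0.031)·∏(1−qᵢ) over the active causes.
P(alarm) = 0.031·0.96·0.88 + 0.73837·0.96·0.12 + 0.456391·0.04·0.88 + 0.853226·0.04·0.12 = 0.026189 + 0.085060 + 0.016065 + 0.004095 = 0.131409
Of this, 0.020160 comes from 0.016065 + 0.004095 (the earthquake=true cases).
Hence the posterior is 0.020160/0.131409 ≈ 0.1534.

Now condition on the additional information:
Sum P(alarm|·) weighted by the priors over both values of earthquake:
  P(alarm | burglary) = 0.73837·0.96 + 0.853226·0.04
        = 0.708835 + 0.034129 = 0.742964
Keeping only the earthquake-present terms gives 0.034129, so
  P(earthquake | alarm, burglary) = 0.034129 / 0.742964 ≈ 0.0459
Conditioning on burglary lowers the posterior on earthquake: the classic explaining-away effect in a common-effect structure.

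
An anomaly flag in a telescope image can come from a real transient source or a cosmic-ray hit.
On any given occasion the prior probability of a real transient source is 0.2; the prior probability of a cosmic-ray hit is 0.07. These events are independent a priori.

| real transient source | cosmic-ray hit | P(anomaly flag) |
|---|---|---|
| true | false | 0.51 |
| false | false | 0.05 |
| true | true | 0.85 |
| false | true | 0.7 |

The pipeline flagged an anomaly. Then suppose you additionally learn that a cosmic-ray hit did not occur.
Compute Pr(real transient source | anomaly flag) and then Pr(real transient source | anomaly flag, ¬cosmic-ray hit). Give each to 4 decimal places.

Pr(real transient source | anomaly flag) ≈ 0.5829; Pr(real transient source | anomaly flag, ¬cosmic-ray hit) ≈ 0.7183

For the numerator, keep only real transient source=true terms: 0.094860 + 0.011900 = 0.106760
Denominator P(anomaly flag): 0.05·0.8·0.93 + 0.7·0.8·0.07 + 0.51·0.2·0.93 + 0.85·0.2·0.07 = 0.183160
Posterior = 0.106760 / 0.183160 ≈ 0.5829

With the extra evidence:
Numerator (weight on configurations with real transient source): 0.51*0.2 = 0.102000
Normalizer over all consistent configurations: 0.05*0.8 + 0.51*0.2 = 0.142000
Posterior = 0.102000 / 0.142000 ≈ 0.7183
Ruling out cosmic-ray hit raises the posterior on real transient source — the flip side of explaining away.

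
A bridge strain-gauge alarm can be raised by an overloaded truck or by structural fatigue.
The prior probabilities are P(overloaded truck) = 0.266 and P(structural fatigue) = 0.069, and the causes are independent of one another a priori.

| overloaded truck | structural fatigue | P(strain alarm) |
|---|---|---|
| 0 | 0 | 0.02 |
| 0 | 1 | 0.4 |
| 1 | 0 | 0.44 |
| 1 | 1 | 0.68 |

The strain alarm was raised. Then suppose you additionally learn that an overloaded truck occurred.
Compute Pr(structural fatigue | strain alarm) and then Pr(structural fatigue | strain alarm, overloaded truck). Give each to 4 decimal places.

P(strain alarm) = 0.02×0.734×0.931 + 0.4×0.734×0.069 + 0.44×0.266×0.931 + 0.68×0.266×0.069 = 0.013667 + 0.020258 + 0.108964 + 0.012481 = 0.155370
The structural fatigue-present share is 0.020258 + 0.012481 = 0.032739.
So P(structural fatigue | strain alarm) = 0.032739/0.155370 ≈ 0.2107.

Now condition on the additional information:
Weight on structural fatigue=true, given the evidence: 0.68·0.069 = 0.046920
Normalizer over all consistent configurations: 0.44·0.931 + 0.68·0.069 = 0.456560
Posterior = 0.046920 / 0.456560 ≈ 0.1028
Conditioning on overloaded truck lowers the posterior on structural fatigue: the classic explaining-away effect in a common-effect structure.

Pr(structural fatigue | strain alarm) ≈ 0.2107; Pr(structural fatigue | strain alarm, overloaded truck) ≈ 0.1028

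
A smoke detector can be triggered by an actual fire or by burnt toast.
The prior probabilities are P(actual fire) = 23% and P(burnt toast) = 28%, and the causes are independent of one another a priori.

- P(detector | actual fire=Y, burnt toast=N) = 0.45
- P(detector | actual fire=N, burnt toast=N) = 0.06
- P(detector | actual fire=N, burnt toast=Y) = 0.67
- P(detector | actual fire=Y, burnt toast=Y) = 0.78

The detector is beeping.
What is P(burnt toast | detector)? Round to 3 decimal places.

Weight on burnt toast=true, given the evidence: 0.144452 + 0.050232 = 0.194684
Normalizer over all consistent configurations: 0.06*0.77*0.72 + 0.67*0.77*0.28 + 0.45*0.23*0.72 + 0.78*0.23*0.28 = 0.302468
Posterior = 0.194684 / 0.302468 ≈ 0.644

P(burnt toast | detector) ≈ 0.644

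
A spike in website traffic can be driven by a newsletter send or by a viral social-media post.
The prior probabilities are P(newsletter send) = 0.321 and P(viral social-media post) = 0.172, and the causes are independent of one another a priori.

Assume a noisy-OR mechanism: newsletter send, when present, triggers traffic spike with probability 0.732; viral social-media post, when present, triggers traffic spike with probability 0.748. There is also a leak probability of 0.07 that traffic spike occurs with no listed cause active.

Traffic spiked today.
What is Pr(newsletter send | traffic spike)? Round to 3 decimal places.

Pr(newsletter send | traffic spike) ≈ 0.661

Under noisy-OR, P(traffic spike | causes) = 1 − (1−0.07)·∏(1−qᵢ) over the active causes.
By total probability over the 4 (newsletter send, viral social-media post) configurations:
  P(traffic spike) = 0.07*0.679*0.828 + 0.76564*0.679*0.172 + 0.75076*0.321*0.828 + 0.937192*0.321*0.172
        = 0.039355 + 0.089418 + 0.199543 + 0.051744 = 0.380060
Keeping only the newsletter send-present terms gives 0.251287, so
  P(newsletter send | traffic spike) = 0.251287 / 0.380060 ≈ 0.661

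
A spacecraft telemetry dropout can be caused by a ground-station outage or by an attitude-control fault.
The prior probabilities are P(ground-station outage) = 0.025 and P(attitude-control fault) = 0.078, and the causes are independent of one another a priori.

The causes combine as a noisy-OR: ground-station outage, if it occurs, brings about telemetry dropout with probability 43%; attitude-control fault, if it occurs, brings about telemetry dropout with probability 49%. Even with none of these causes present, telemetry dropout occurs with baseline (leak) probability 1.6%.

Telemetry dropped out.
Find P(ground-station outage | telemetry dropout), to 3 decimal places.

P(ground-station outage | telemetry dropout) ≈ 0.181

Under noisy-OR, P(telemetry dropout | causes) = 1 − (1−0.016)·∏(1−qᵢ) over the active causes.
For the numerator, keep only ground-station outage=true terms: 0.010122 + 0.001392 = 0.011514
Denominator P(telemetry dropout): 0.016·0.975·0.922 + 0.49816·0.975·0.078 + 0.43912·0.025·0.922 + 0.713951·0.025·0.078 = 0.063782
P(ground-station outage | telemetry dropout) = 0.011514/0.063782 ≈ 0.181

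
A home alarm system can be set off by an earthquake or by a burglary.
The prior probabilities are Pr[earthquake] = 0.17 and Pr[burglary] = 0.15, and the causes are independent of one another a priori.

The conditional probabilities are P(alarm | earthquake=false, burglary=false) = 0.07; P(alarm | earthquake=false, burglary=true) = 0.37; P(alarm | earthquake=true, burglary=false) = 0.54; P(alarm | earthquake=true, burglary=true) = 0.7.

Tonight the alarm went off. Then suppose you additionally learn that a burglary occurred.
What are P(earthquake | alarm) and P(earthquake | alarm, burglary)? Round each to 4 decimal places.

P(earthquake | alarm) ≈ 0.5011; P(earthquake | alarm, burglary) ≈ 0.2793

Enumerate the 4 (earthquake, burglary) configurations and weight by the priors:
  P(alarm) = 0.07·0.83·0.85 + 0.37·0.83·0.15 + 0.54·0.17·0.85 + 0.7·0.17·0.15
        = 0.049385 + 0.046065 + 0.078030 + 0.017850 = 0.191330
Keeping only the earthquake-present terms gives 0.095880, so
  P(earthquake | alarm) = 0.095880 / 0.191330 ≈ 0.5011

Now also conditioning on burglary=true:
P(alarm | burglary) = 0.37*0.83 + 0.7*0.17 = 0.307100 + 0.119000 = 0.426100
The earthquake-present share is 0.7*0.17 = 0.119000.
So P(earthquake | alarm, burglary) = 0.119000/0.426100 ≈ 0.2793.
— burglary explains away the evidence for earthquake.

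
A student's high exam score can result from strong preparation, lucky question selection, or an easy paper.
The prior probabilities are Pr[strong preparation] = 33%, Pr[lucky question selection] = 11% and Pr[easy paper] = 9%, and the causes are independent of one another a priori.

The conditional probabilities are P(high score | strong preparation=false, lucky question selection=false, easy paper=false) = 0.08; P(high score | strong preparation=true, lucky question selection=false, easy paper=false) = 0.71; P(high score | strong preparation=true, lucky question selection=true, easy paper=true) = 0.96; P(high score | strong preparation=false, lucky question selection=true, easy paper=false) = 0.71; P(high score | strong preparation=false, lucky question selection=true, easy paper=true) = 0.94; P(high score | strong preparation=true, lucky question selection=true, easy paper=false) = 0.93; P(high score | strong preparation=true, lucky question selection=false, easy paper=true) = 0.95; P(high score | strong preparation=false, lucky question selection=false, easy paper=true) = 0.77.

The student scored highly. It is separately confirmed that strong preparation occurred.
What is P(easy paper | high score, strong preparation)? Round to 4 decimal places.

Numerator (weight on configurations with easy paper): 0.076095 + 0.009504 = 0.085599
Normalizer over all consistent configurations: 0.71×0.89×0.91 + 0.95×0.89×0.09 + 0.93×0.11×0.91 + 0.96×0.11×0.09 = 0.753721
Posterior = 0.085599 / 0.753721 ≈ 0.1136

P(easy paper | high score, strong preparation) ≈ 0.1136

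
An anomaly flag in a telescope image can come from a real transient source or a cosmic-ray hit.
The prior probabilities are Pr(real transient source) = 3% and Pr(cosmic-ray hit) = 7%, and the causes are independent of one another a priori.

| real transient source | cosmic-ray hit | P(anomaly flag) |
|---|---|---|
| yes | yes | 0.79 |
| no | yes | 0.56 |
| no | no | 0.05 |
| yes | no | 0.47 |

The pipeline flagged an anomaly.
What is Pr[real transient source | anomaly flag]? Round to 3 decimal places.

Pr[real transient source | anomaly flag] ≈ 0.151

Enumerate the 4 (real transient source, cosmic-ray hit) configurations and weight by the priors:
  P(anomaly flag) = 0.05·0.97·0.93 + 0.56·0.97·0.07 + 0.47·0.03·0.93 + 0.79·0.03·0.07
        = 0.045105 + 0.038024 + 0.013113 + 0.001659 = 0.097901
Keeping only the real transient source-present terms gives 0.014772, so
  P(real transient source | anomaly flag) = 0.014772 / 0.097901 ≈ 0.151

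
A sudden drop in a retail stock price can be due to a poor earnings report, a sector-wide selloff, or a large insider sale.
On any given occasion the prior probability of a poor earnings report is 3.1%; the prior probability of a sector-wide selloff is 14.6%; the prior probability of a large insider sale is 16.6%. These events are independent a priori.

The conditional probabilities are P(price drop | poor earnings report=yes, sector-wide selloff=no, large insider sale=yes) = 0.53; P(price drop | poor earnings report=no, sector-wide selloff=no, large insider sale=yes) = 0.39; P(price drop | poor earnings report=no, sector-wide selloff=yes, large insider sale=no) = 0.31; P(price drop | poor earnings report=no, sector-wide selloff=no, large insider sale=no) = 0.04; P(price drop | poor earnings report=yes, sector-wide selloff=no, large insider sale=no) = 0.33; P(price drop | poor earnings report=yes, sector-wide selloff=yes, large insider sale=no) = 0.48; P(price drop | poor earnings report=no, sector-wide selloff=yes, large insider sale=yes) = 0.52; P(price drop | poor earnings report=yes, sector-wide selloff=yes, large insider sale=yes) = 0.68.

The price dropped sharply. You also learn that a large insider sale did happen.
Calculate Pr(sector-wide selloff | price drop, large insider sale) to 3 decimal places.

Pr(sector-wide selloff | price drop, large insider sale) ≈ 0.185

For the numerator, keep only sector-wide selloff=true terms: 0.073566 + 0.003078 = 0.076644
Normalizer over all consistent configurations: 0.39×0.969×0.854 + 0.52×0.969×0.146 + 0.53×0.031×0.854 + 0.68×0.031×0.146 = 0.413410
P(sector-wide selloff | price drop, large insider sale) = 0.076644/0.413410 ≈ 0.185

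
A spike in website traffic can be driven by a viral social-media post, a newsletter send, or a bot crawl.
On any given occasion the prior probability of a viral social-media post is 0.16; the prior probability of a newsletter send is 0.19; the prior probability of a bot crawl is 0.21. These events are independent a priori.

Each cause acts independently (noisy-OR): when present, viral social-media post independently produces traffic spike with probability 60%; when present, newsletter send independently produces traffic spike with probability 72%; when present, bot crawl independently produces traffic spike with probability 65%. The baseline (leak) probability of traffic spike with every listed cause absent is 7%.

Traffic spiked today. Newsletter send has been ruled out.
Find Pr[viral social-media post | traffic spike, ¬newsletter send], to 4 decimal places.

Under noisy-OR, P(traffic spike | causes) = 1 − (1−0.07)·∏(1−qᵢ) over the active causes.
P(traffic spike | ¬newsletter send) = 0.07·0.84·0.79 + 0.6745·0.84·0.21 + 0.628·0.16·0.79 + 0.8698·0.16·0.21 = 0.046452 + 0.118982 + 0.079379 + 0.029225 = 0.274038
The viral social-media post-present share is 0.079379 + 0.029225 = 0.108604.
Hence the posterior is 0.108604/0.274038 ≈ 0.3963.

Pr[viral social-media post | traffic spike, ¬newsletter send] ≈ 0.3963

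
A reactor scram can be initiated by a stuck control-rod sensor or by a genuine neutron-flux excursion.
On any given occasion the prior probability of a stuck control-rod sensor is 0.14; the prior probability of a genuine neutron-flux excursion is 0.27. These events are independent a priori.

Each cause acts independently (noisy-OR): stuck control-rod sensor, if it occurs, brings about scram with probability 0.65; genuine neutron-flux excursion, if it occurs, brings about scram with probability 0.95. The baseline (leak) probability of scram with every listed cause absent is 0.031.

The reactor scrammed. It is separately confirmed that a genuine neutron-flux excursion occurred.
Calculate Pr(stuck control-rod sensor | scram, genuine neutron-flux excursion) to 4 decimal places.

Under noisy-OR, P(scram | causes) = 1 − (1−0.031)·∏(1−qᵢ) over the active causes.
Sum P(scram|·) weighted by the priors over both values of stuck control-rod sensor:
  P(scram | genuine neutron-flux excursion) = 0.95155×0.86 + 0.983043×0.14
        = 0.818333 + 0.137626 = 0.955959
The terms with stuck control-rod sensor present sum to 0.137626, so
  P(stuck control-rod sensor | scram, genuine neutron-flux excursion) = 0.137626 / 0.955959 ≈ 0.1440

Pr(stuck control-rod sensor | scram, genuine neutron-flux excursion) ≈ 0.1440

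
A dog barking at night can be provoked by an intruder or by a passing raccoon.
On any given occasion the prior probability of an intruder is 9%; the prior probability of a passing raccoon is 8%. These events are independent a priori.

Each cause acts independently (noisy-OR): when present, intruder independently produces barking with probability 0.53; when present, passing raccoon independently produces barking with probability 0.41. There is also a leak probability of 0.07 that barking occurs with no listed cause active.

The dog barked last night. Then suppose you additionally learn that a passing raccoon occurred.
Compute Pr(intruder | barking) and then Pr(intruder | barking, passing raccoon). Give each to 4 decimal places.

Pr(intruder | barking) ≈ 0.3623; Pr(intruder | barking, passing raccoon) ≈ 0.1399

Under noisy-OR, P(barking | causes) = 1 − (1−0.07)·∏(1−qᵢ) over the active causes.
P(barking) = 0.07×0.91×0.92 + 0.4513×0.91×0.08 + 0.5629×0.09×0.92 + 0.742111×0.09×0.08 = 0.058604 + 0.032855 + 0.046608 + 0.005343 = 0.143410
Of this, 0.051951 comes from 0.046608 + 0.005343 (the intruder=true cases).
P(intruder | barking) = 0.051951 / 0.143410 ≈ 0.3623

Now also conditioning on passing raccoon=true:
P(barking | passing raccoon) = 0.4513×0.91 + 0.742111×0.09 = 0.410683 + 0.066790 = 0.477473
Of this, 0.066790 comes from 0.742111×0.09 (the intruder=true cases).
P(intruder | barking, passing raccoon) = 0.066790 / 0.477473 ≈ 0.1399
— passing raccoon explains away the evidence for intruder.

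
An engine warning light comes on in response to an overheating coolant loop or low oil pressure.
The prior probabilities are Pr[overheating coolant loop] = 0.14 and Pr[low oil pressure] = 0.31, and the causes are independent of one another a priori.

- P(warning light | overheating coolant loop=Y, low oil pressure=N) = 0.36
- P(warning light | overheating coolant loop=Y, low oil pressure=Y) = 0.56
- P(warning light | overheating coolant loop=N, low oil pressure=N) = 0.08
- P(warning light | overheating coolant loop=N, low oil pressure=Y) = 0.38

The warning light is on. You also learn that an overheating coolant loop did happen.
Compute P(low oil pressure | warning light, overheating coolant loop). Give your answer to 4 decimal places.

P(warning light | overheating coolant loop) = 0.36×0.69 + 0.56×0.31 = 0.248400 + 0.173600 = 0.422000
The low oil pressure-present share is 0.56×0.31 = 0.173600.
Hence the posterior is 0.173600/0.422000 ≈ 0.4114.

P(low oil pressure | warning light, overheating coolant loop) ≈ 0.4114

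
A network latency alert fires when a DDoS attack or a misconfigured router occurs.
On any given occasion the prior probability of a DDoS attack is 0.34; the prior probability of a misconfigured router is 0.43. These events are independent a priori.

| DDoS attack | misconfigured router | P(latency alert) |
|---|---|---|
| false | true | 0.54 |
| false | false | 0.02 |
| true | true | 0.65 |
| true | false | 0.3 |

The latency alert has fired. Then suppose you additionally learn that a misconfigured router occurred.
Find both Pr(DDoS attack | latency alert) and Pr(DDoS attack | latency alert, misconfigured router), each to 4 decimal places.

Pr(DDoS attack | latency alert) ≈ 0.4879; Pr(DDoS attack | latency alert, misconfigured router) ≈ 0.3828

Numerator (weight on configurations with DDoS attack): 0.058140 + 0.095030 = 0.153170
Normalizer over all consistent configurations: 0.02*0.66*0.57 + 0.54*0.66*0.43 + 0.3*0.34*0.57 + 0.65*0.34*0.43 = 0.313946
Posterior = 0.153170 / 0.313946 ≈ 0.4879

Now condition on the additional information:
Sum P(latency alert|·) weighted by the priors over both values of DDoS attack:
  P(latency alert | misconfigured router) = 0.54*0.66 + 0.65*0.34
        = 0.356400 + 0.221000 = 0.577400
Configurations with DDoS attack contribute 0.221000, so
  P(DDoS attack | latency alert, misconfigured router) = 0.221000 / 0.577400 ≈ 0.3828
Conditioning on misconfigured router lowers the posterior on DDoS attack: the classic explaining-away effect in a common-effect structure.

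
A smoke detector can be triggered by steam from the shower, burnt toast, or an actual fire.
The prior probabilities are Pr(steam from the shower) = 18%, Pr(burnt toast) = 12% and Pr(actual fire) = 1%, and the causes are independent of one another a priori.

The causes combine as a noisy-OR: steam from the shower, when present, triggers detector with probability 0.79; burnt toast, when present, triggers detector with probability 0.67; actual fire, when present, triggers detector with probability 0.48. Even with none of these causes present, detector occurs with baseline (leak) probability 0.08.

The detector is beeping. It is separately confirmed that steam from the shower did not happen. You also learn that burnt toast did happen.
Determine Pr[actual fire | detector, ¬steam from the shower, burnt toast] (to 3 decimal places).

Pr[actual fire | detector, ¬steam from the shower, burnt toast] ≈ 0.012

Under noisy-OR, P(detector | causes) = 1 − (1−0.08)·∏(1−qᵢ) over the active causes.
Numerator (weight on configurations with actual fire): 0.842128*0.01 = 0.008421
The normalizing constant is 0.6964*0.99 + 0.842128*0.01 = 0.697857
Posterior = 0.008421 / 0.697857 ≈ 0.012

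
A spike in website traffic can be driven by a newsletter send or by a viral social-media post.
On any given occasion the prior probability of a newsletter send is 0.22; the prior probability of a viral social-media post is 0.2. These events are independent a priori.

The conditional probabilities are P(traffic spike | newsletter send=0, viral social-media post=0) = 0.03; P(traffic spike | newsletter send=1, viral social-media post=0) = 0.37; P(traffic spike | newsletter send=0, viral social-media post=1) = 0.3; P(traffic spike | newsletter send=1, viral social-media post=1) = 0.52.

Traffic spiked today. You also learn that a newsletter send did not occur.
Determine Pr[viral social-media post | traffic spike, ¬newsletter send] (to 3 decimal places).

Weight on viral social-media post=true, given the evidence: 0.3*0.2 = 0.060000
The normalizing constant is 0.03*0.8 + 0.3*0.2 = 0.084000
P(viral social-media post | traffic spike, ¬newsletter send) = 0.060000/0.084000 ≈ 0.714

Pr[viral social-media post | traffic spike, ¬newsletter send] ≈ 0.714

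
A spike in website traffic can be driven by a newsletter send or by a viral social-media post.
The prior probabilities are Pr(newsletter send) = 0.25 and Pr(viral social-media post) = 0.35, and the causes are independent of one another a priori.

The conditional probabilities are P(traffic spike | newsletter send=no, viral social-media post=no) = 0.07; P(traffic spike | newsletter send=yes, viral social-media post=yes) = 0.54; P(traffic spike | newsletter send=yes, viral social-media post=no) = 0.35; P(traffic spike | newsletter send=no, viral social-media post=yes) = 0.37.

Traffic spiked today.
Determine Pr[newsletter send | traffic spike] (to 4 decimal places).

Pr[newsletter send | traffic spike] ≈ 0.4424

For the numerator, keep only newsletter send=true terms: 0.056875 + 0.047250 = 0.104125
Normalizer over all consistent configurations: 0.07·0.75·0.65 + 0.37·0.75·0.35 + 0.35·0.25·0.65 + 0.54·0.25·0.35 = 0.235375
P(newsletter send | traffic spike) = 0.104125/0.235375 ≈ 0.4424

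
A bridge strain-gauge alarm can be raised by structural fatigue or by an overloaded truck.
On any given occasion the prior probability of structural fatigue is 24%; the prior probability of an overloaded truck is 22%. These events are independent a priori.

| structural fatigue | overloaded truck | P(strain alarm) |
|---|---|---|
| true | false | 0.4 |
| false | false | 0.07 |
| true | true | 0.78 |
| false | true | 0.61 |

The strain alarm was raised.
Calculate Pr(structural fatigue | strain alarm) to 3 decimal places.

P(strain alarm) = 0.07×0.76×0.78 + 0.61×0.76×0.22 + 0.4×0.24×0.78 + 0.78×0.24×0.22 = 0.041496 + 0.101992 + 0.074880 + 0.041184 = 0.259552
The structural fatigue-present share is 0.074880 + 0.041184 = 0.116064.
So P(structural fatigue | strain alarm) = 0.116064/0.259552 ≈ 0.447.

Pr(structural fatigue | strain alarm) ≈ 0.447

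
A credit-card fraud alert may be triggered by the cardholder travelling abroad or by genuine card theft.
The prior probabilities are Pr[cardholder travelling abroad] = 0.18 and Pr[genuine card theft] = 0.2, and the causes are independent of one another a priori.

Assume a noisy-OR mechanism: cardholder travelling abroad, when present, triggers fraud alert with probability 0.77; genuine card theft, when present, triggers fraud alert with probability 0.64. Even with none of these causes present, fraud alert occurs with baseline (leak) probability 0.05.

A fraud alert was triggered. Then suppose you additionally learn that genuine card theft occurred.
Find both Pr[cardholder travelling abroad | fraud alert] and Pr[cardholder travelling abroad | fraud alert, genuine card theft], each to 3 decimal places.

Under noisy-OR, P(fraud alert | causes) = 1 − (1−0.05)·∏(1−qᵢ) over the active causes.
Enumerate the 4 (cardholder travelling abroad, genuine card theft) configurations and weight by the priors:
  P(fraud alert) = 0.05×0.82×0.8 + 0.658×0.82×0.2 + 0.7815×0.18×0.8 + 0.92134×0.18×0.2
        = 0.032800 + 0.107912 + 0.112536 + 0.033168 = 0.286416
The terms with cardholder travelling abroad present sum to 0.145704, so
  P(cardholder travelling abroad | fraud alert) = 0.145704 / 0.286416 ≈ 0.509

Now also conditioning on genuine card theft=true:
By total probability over both values of cardholder travelling abroad:
  P(fraud alert | genuine card theft) = 0.658×0.82 + 0.92134×0.18
        = 0.539560 + 0.165841 = 0.705401
Configurations with cardholder travelling abroad contribute 0.165841, so
  P(cardholder travelling abroad | fraud alert, genuine card theft) = 0.165841 / 0.705401 ≈ 0.235

Pr[cardholder travelling abroad | fraud alert] ≈ 0.509; Pr[cardholder travelling abroad | fraud alert, genuine card theft] ≈ 0.235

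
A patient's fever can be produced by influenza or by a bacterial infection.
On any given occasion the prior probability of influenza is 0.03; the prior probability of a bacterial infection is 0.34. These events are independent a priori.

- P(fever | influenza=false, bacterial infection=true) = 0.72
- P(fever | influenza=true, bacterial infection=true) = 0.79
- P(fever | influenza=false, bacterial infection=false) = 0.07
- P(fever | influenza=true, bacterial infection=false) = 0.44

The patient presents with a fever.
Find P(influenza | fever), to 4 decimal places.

P(influenza | fever) ≈ 0.0561

P(fever) = 0.07·0.97·0.66 + 0.72·0.97·0.34 + 0.44·0.03·0.66 + 0.79·0.03·0.34 = 0.044814 + 0.237456 + 0.008712 + 0.008058 = 0.299040
The influenza-present share is 0.008712 + 0.008058 = 0.016770.
So P(influenza | fever) = 0.016770/0.299040 ≈ 0.0561.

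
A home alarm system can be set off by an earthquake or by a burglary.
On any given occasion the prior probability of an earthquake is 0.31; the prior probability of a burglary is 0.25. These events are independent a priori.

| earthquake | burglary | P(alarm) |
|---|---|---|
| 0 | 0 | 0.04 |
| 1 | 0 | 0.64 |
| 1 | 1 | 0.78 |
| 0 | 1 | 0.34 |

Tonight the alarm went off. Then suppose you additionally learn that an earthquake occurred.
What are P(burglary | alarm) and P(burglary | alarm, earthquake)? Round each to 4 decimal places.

Sum P(alarm|·) weighted by the priors over the 4 (earthquake, burglary) configurations:
  P(alarm) = 0.04×0.69×0.75 + 0.34×0.69×0.25 + 0.64×0.31×0.75 + 0.78×0.31×0.25
        = 0.020700 + 0.058650 + 0.148800 + 0.060450 = 0.288600
The terms with burglary present sum to 0.119100, so
  P(burglary | alarm) = 0.119100 / 0.288600 ≈ 0.4127

Now condition on the additional information:
P(alarm | earthquake) = 0.64×0.75 + 0.78×0.25 = 0.480000 + 0.195000 = 0.675000
The burglary-present share is 0.78×0.25 = 0.195000.
Hence the posterior is 0.195000/0.675000 ≈ 0.2889.
The drop from 0.4127 to 0.2889 is the explaining-away (discounting) effect.

P(burglary | alarm) ≈ 0.4127; P(burglary | alarm, earthquake) ≈ 0.2889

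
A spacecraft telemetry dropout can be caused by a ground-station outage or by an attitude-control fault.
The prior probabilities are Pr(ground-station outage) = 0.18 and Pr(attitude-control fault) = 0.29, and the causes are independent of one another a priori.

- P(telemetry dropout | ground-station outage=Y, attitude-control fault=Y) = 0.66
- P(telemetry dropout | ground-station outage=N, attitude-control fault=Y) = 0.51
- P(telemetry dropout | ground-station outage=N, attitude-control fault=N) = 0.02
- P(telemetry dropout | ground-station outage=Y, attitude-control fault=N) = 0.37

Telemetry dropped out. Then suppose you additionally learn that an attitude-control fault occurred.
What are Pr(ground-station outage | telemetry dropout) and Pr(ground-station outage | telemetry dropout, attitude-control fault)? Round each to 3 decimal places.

P(telemetry dropout) = 0.02·0.82·0.71 + 0.51·0.82·0.29 + 0.37·0.18·0.71 + 0.66·0.18·0.29 = 0.011644 + 0.121278 + 0.047286 + 0.034452 = 0.214660
Restricting to configurations with ground-station outage present: 0.047286 + 0.034452 = 0.081738.
Hence the posterior is 0.081738/0.214660 ≈ 0.381.

Now also conditioning on attitude-control fault=true:
P(telemetry dropout | attitude-control fault) = 0.51×0.82 + 0.66×0.18 = 0.418200 + 0.118800 = 0.537000
Restricting to configurations with ground-station outage present: 0.66×0.18 = 0.118800.
So P(ground-station outage | telemetry dropout, attitude-control fault) = 0.118800/0.537000 ≈ 0.221.

Pr(ground-station outage | telemetry dropout) ≈ 0.381; Pr(ground-station outage | telemetry dropout, attitude-control fault) ≈ 0.221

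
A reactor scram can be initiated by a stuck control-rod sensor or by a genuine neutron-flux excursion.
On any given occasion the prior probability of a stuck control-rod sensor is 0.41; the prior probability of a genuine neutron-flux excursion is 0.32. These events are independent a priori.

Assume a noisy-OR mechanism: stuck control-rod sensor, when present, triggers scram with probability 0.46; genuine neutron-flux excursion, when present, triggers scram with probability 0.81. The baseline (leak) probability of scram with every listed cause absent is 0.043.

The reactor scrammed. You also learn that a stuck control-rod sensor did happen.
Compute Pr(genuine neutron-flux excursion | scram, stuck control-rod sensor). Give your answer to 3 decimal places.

Pr(genuine neutron-flux excursion | scram, stuck control-rod sensor) ≈ 0.468

Under noisy-OR, P(scram | causes) = 1 − (1−0.043)·∏(1−qᵢ) over the active causes.
P(scram | stuck control-rod sensor) = 0.48322×0.68 + 0.901812×0.32 = 0.328590 + 0.288580 = 0.617170
Restricting to configurations with genuine neutron-flux excursion present: 0.901812×0.32 = 0.288580.
So P(genuine neutron-flux excursion | scram, stuck control-rod sensor) = 0.288580/0.617170 ≈ 0.468.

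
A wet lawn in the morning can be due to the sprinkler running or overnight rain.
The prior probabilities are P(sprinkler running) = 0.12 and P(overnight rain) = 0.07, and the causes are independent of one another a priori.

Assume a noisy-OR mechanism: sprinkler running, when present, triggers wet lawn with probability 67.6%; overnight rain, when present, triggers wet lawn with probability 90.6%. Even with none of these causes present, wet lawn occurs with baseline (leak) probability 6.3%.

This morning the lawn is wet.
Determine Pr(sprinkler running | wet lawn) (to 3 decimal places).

Pr(sprinkler running | wet lawn) ≈ 0.444

Under noisy-OR, P(wet lawn | causes) = 1 − (1−0.063)·∏(1−qᵢ) over the active causes.
Sum P(wet lawn|·) weighted by the priors over the 4 (sprinkler running, overnight rain) configurations:
  P(wet lawn) = 0.063×0.88×0.93 + 0.911922×0.88×0.07 + 0.696412×0.12×0.93 + 0.971463×0.12×0.07
        = 0.051559 + 0.056174 + 0.077720 + 0.008160 = 0.193613
Keeping only the sprinkler running-present terms gives 0.085880, so
  P(sprinkler running | wet lawn) = 0.085880 / 0.193613 ≈ 0.444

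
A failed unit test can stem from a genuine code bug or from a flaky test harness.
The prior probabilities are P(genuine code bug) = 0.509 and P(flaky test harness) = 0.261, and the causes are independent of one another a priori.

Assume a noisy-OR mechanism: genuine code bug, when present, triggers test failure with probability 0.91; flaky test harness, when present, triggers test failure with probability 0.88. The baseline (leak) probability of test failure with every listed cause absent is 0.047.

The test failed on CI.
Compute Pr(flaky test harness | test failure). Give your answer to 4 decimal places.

Pr(flaky test harness | test failure) ≈ 0.4043

Under noisy-OR, P(test failure | causes) = 1 − (1−0.047)·∏(1−qᵢ) over the active causes.
By total probability over the 4 (genuine code bug, flaky test harness) configurations:
  P(test failure) = 0.047·0.491·0.739 + 0.88564·0.491·0.261 + 0.91423·0.509·0.739 + 0.989708·0.509·0.261
        = 0.017054 + 0.113496 + 0.343889 + 0.131482 = 0.605921
The terms with flaky test harness present sum to 0.244978, so
  P(flaky test harness | test failure) = 0.244978 / 0.605921 ≈ 0.4043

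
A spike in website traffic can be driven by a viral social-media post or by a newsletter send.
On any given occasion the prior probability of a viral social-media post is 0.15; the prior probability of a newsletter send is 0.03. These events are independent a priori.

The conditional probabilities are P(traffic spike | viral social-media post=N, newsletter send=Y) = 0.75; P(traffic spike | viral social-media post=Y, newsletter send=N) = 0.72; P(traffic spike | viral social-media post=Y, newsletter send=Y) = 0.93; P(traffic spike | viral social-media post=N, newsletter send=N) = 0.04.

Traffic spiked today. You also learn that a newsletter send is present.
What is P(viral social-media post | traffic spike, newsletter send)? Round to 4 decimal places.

P(viral social-media post | traffic spike, newsletter send) ≈ 0.1795

P(traffic spike | newsletter send) = 0.75×0.85 + 0.93×0.15 = 0.637500 + 0.139500 = 0.777000
The viral social-media post-present share is 0.93×0.15 = 0.139500.
So P(viral social-media post | traffic spike, newsletter send) = 0.139500/0.777000 ≈ 0.1795.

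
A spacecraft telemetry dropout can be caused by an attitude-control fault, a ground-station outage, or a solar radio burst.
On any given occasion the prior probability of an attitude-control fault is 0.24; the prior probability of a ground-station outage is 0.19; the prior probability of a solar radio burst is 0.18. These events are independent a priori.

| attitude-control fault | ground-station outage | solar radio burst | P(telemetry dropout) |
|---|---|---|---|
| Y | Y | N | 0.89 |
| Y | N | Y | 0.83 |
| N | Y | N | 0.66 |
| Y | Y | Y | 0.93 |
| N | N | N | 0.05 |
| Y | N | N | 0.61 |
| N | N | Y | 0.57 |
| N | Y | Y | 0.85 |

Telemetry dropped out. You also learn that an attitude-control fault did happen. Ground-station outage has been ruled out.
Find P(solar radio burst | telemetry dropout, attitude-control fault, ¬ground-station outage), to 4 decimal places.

Numerator (weight on configurations with solar radio burst): 0.83*0.18 = 0.149400
Denominator P(telemetry dropout | attitude-control fault, ¬ground-station outage): 0.61*0.82 + 0.83*0.18 = 0.649600
Posterior = 0.149400 / 0.649600 ≈ 0.2300

P(solar radio burst | telemetry dropout, attitude-control fault, ¬ground-station outage) ≈ 0.2300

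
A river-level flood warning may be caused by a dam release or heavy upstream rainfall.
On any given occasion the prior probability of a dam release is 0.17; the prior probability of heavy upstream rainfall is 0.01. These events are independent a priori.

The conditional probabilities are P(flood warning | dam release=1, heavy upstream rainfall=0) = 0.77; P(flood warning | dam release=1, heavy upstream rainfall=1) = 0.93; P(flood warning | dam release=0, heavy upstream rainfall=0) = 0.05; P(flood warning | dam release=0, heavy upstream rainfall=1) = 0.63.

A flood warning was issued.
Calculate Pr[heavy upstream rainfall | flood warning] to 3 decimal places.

Pr[heavy upstream rainfall | flood warning] ≈ 0.038

Weight on heavy upstream rainfall=true, given the evidence: 0.005229 + 0.001581 = 0.006810
The normalizing constant is 0.05×0.83×0.99 + 0.63×0.83×0.01 + 0.77×0.17×0.99 + 0.93×0.17×0.01 = 0.177486
P(heavy upstream rainfall | flood warning) = 0.006810/0.177486 ≈ 0.038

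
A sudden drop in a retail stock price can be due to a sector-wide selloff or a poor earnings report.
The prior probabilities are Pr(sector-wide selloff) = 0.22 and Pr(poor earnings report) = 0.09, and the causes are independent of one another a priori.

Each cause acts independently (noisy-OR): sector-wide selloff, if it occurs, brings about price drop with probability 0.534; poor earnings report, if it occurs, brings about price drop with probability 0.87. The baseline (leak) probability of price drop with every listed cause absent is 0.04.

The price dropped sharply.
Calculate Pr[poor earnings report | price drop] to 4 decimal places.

Pr[poor earnings report | price drop] ≈ 0.3655

Under noisy-OR, P(price drop | causes) = 1 − (1−0.04)·∏(1−qᵢ) over the active causes.
P(price drop) = 0.04·0.78·0.91 + 0.8752·0.78·0.09 + 0.55264·0.22·0.91 + 0.941843·0.22·0.09 = 0.028392 + 0.061439 + 0.110639 + 0.018648 = 0.219118
Restricting to configurations with poor earnings report present: 0.061439 + 0.018648 = 0.080087.
Hence the posterior is 0.080087/0.219118 ≈ 0.3655.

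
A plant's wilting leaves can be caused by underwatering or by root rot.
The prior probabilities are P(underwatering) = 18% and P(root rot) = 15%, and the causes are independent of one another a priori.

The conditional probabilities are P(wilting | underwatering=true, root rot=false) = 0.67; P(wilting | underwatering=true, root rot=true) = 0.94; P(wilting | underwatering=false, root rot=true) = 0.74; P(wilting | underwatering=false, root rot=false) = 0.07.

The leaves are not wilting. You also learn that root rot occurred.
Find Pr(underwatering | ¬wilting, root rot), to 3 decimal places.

Weight on underwatering=true, given the evidence: 0.06×0.18 = 0.010800
The normalizing constant is 0.26×0.82 + 0.06×0.18 = 0.224000
Posterior = 0.010800 / 0.224000 ≈ 0.048

Pr(underwatering | ¬wilting, root rot) ≈ 0.048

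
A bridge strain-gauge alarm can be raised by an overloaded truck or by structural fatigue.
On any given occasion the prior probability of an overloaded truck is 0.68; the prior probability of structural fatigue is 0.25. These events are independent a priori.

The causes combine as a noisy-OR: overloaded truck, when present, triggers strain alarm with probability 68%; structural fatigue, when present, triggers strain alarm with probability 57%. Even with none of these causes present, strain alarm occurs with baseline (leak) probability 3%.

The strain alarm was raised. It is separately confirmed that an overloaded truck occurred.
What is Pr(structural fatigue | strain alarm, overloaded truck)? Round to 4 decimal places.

Pr(structural fatigue | strain alarm, overloaded truck) ≈ 0.2952

Under noisy-OR, P(strain alarm | causes) = 1 − (1−0.03)·∏(1−qᵢ) over the active causes.
For the numerator, keep only structural fatigue=true terms: 0.866528×0.25 = 0.216632
Normalizer over all consistent configurations: 0.6896×0.75 + 0.866528×0.25 = 0.733832
P(structural fatigue | strain alarm, overloaded truck) = 0.216632/0.733832 ≈ 0.2952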